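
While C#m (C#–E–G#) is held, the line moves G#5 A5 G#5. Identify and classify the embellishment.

The harmony at that moment is C# minor triad (C#, E, G#); A5 is not a chord tone.
It is approached by step up from G#5 and left by step down to G#5.
Step away and step back to the same note — a neighbor tone (upper neighbor).

A5 is a neighbor tone.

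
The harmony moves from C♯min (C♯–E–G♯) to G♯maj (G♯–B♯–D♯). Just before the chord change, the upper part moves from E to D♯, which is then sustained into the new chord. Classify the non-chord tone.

The harmony at that moment is C♯ minor triad (C♯, E, G♯); D♯ is not a chord tone.
It is approached by step down from E and then sustained as the same pitch into the next harmony.
Arriving early and becoming a chord tone when the harmony changes — an anticipation.

D♯ is an anticipation.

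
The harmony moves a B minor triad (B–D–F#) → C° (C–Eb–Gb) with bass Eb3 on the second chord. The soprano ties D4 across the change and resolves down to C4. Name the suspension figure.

7–6 suspension.

At the second chord the bass is Eb3. The suspended D4 lies a seventh above the bass; after resolving down by step to C4, the interval above the bass becomes a sixth.
Suspension figures are named by those two intervals: 7–6.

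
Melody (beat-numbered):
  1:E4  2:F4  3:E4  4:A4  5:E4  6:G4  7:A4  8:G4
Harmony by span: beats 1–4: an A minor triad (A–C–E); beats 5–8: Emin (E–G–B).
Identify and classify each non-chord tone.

The harmony at that moment is A minor triad (A, C, E); F4 is not a chord tone.
It is approached by step up from E4 and left by step down to E4.
Step away and step back to the same note — a neighbor tone (upper neighbor).
The harmony at that moment is E minor triad (E, G, B); A4 is not a chord tone.
It is approached by step up from G4 and left by step down to G4.
Step away and step back to the same note — a neighbor tone (upper neighbor).

F4 (beat 2) — neighbor tone; A4 (beat 7) — neighbor tone.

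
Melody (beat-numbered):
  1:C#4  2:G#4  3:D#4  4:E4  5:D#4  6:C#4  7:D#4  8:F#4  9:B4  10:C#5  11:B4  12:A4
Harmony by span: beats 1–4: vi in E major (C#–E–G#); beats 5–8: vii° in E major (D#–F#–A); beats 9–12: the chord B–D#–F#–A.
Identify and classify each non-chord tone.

The harmony at that moment is C# minor triad (C#, E, G#); D#4 is not a chord tone.
It is approached by leap down from G#4 and left by step up to E4.
Leap in, step out — an appoggiatura.
The harmony at that moment is D# diminished triad (D#, F#, A); C#4 is not a chord tone.
It is approached by step down from D#4 and left by step up to D#4.
Step away and step back to the same note — a neighbor tone (lower neighbor).
The harmony at that moment is B dominant seventh chord (B, D#, F#, A); C#5 is not a chord tone.
It is approached by step up from B4 and left by step down to B4.
Step away and step back to the same note — a neighbor tone (upper neighbor).

D#4 (beat 3) — appoggiatura; C#4 (beat 6) — neighbor tone; C#5 (beat 10) — neighbor tone.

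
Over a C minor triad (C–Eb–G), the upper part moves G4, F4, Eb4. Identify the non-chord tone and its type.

The harmony at that moment is C minor triad (C, Eb, G); F4 is not a chord tone.
It is approached by step down from G4 and left by step down to Eb4.
Step in, step out in the same direction — a passing tone.

F4 is a passing tone.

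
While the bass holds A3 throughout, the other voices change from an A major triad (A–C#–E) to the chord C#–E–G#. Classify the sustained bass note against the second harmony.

Pedal tone (pedal point).

The harmony at that moment is C# minor triad (C#, E, G#); A3 is not a chord tone.
It is held over (the same pitch as the preceding A3) and then sustained as the same pitch into the next harmony.
Sustained through a change of harmony — a pedal tone.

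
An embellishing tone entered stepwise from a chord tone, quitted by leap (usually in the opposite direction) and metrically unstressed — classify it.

Approach: by step. Departure: by leap. Metric position: weak.
Step in, leap out, from a weak position — an escape tone (échappée). (It is the mirror image of the appoggiatura, which leaps in and steps out on a strong beat.)

Escape tone.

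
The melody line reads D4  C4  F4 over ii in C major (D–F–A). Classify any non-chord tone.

C4 is an escape tone.

The harmony at that moment is D minor triad (D, F, A); C4 is not a chord tone.
It is approached by step down from D4 and left by leap up to F4.
Step in, leap out — an escape tone.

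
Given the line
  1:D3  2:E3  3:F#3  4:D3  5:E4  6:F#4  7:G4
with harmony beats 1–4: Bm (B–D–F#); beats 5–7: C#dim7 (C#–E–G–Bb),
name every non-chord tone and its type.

E3 (beat 2) — passing tone; F#4 (beat 6) — passing tone.

The harmony at that moment is B minor triad (B, D, F#); E3 is not a chord tone.
It is approached by step up from D3 and left by step up to F#3.
Step in, step out in the same direction — a passing tone.
The harmony at that moment is C# diminished seventh chord (C#, E, G, Bb); F#4 is not a chord tone.
It is approached by step up from E4 and left by step up to G4.
Step in, step out in the same direction — a passing tone.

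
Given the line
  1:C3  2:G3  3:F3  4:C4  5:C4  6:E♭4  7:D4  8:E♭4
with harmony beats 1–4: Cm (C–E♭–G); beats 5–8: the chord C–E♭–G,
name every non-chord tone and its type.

F3 (beat 3) — escape tone; D4 (beat 7) — neighbor tone.

The harmony at that moment is C minor triad (C, E♭, G); F3 is not a chord tone.
It is approached by step down from G3 and left by leap up to C4.
Step in, leap out — an escape tone.
The harmony at that moment is C minor triad (C, E♭, G); D4 is not a chord tone.
It is approached by step down from E♭4 and left by step up to E♭4.
Step away and step back to the same note — a neighbor tone (lower neighbor).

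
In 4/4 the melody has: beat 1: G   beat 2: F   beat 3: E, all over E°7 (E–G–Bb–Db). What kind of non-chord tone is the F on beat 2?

The harmony at that moment is E diminished seventh chord (E, G, Bb, Db); F is not a chord tone.
It is approached by step down from G and left by step down to E.
Step in, step out in the same direction — a passing tone.

Passing tone.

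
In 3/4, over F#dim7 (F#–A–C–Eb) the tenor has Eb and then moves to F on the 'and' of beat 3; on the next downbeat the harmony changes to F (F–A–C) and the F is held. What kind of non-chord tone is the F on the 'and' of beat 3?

Anticipation.

The harmony at that moment is F# diminished seventh chord (F#, A, C, Eb); F is not a chord tone.
It is approached by step up from Eb and then sustained as the same pitch into the next harmony.
Arriving early and becoming a chord tone when the harmony changes — an anticipation.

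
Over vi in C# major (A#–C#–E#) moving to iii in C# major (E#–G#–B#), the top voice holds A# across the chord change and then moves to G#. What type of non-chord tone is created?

The harmony at that moment is E# minor triad (E#, G#, B#); A# is not a chord tone.
It is held over (the same pitch as the preceding A#) and left by step down to G#.
Held over from the previous chord and resolving down by step — a suspension.

A# is a suspension.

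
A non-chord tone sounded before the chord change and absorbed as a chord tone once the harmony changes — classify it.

Anticipation.

Approach: ahead of the chord change (typically by step), so it is dissonant against the current harmony. Departure: none — the same pitch is restated or held and is a chord tone of the new harmony.
Dissonant first, consonant once the harmony catches up: the note simply arrives early — an anticipation. (The reverse timing, consonant first and dissonant after the change, would be a suspension or retardation.)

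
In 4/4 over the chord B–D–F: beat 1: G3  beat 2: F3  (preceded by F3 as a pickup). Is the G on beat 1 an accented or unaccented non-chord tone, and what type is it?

The harmony at that moment is B diminished triad (B, D, F); G3 is not a chord tone.
It is approached by step up from F3 and left by step down to F3.
Step away and step back to the same note — a neighbor tone (upper neighbor).
It falls on the downbeat, so it is accented.

Accented neighbor tone.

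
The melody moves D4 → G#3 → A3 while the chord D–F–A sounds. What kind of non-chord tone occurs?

G#3 is an appoggiatura.

The harmony at that moment is D minor triad (D, F, A); G#3 is not a chord tone.
It is approached by leap down from D4 and left by step up to A3.
Leap in, step out — an appoggiatura.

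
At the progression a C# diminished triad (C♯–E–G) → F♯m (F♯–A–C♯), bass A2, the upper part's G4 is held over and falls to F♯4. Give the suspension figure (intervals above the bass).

At the second chord the bass is A2. The suspended G4 lies a seventh above the bass; after resolving down by step to F♯4, the interval above the bass becomes a sixth.
Suspension figures are named by those two intervals: 7–6.

7–6 suspension.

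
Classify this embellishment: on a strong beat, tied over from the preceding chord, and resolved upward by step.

Approach: by preparation — the pitch is first a chord tone, then held (tied or repeated) while the harmony changes under it. Departure: up by step. Metric position: strong.
A prepared dissonance that resolves upward by step — a retardation. (The same figure resolving downward would be a suspension.)

Retardation.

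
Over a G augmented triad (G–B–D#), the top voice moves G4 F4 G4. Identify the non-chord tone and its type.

The harmony at that moment is G augmented triad (G, B, D#); F4 is not a chord tone.
It is approached by step down from G4 and left by step up to G4.
Step away and step back to the same note — a neighbor tone (lower neighbor).

F4 is a neighbor tone.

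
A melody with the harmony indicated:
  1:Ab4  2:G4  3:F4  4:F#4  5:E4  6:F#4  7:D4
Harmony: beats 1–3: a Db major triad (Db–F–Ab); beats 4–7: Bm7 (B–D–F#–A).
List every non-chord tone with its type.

G4 (beat 2) — passing tone; E4 (beat 5) — neighbor tone.

The harmony at that moment is Db major triad (Db, F, Ab); G4 is not a chord tone.
It is approached by step down from Ab4 and left by step down to F4.
Step in, step out in the same direction — a passing tone.
The harmony at that moment is B minor seventh chord (B, D, F#, A); E4 is not a chord tone.
It is approached by step down from F#4 and left by step up to F#4.
Step away and step back to the same note — a neighbor tone (lower neighbor).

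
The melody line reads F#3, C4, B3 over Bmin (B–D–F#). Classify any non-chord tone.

C4 is an appoggiatura.

The harmony at that moment is B minor triad (B, D, F#); C4 is not a chord tone.
It is approached by leap up from F#3 and left by step down to B3.
Leap in, step out — an appoggiatura.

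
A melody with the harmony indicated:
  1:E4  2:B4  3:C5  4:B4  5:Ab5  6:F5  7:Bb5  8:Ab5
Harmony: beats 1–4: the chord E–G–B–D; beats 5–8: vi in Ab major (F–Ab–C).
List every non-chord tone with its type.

The harmony at that moment is E minor seventh chord (E, G, B, D); C5 is not a chord tone.
It is approached by step up from B4 and left by step down to B4.
Step away and step back to the same note — a neighbor tone (upper neighbor).
The harmony at that moment is F minor triad (F, Ab, C); Bb5 is not a chord tone.
It is approached by leap up from F5 and left by step down to Ab5.
Leap in, step out — an appoggiatura.

C5 (beat 3) — neighbor tone; Bb5 (beat 7) — appoggiatura.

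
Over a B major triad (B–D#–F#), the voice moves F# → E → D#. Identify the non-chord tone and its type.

E is a passing tone.

The harmony at that moment is B major triad (B, D#, F#); E is not a chord tone.
It is approached by step down from F# and left by step down to D#.
Step in, step out in the same direction — a passing tone.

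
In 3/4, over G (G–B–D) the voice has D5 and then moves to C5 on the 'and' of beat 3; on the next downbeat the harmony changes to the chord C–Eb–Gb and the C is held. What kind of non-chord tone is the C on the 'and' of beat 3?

The harmony at that moment is G major triad (G, B, D); C5 is not a chord tone.
It is approached by step down from D5 and then sustained as the same pitch into the next harmony.
Arriving early and becoming a chord tone when the harmony changes — an anticipation.

Anticipation.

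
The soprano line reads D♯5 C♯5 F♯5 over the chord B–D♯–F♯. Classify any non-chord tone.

The harmony at that moment is B major triad (B, D♯, F♯); C♯5 is not a chord tone.
It is approached by step down from D♯5 and left by leap up to F♯5.
Step in, leap out — an escape tone.

C♯5 is an escape tone.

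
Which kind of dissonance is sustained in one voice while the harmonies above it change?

Pedal tone.

Approach: none. Departure: none — a single pitch is sustained while the chords change around it, passing through harmonies that do not contain it.
No melodic motion at all; the dissonance is created entirely by the moving harmonies against the stationary note — a pedal tone (pedal point).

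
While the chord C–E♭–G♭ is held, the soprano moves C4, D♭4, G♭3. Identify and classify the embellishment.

D♭4 is an escape tone.

The harmony at that moment is C diminished triad (C, E♭, G♭); D♭4 is not a chord tone.
It is approached by step up from C4 and left by leap down to G♭3.
Step in, leap out — an escape tone.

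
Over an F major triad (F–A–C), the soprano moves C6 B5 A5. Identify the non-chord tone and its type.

The harmony at that moment is F major triad (F, A, C); B5 is not a chord tone.
It is approached by step down from C6 and left by step down to A5.
Step in, step out in the same direction — a passing tone.

B5 is a passing tone.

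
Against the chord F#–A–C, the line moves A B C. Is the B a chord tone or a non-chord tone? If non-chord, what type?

Non-chord tone — a passing tone.

The harmony at that moment is F# diminished triad (F#, A, C); B is not a chord tone.
It is approached by step up from A and left by step up to C.
Step in, step out in the same direction — a passing tone.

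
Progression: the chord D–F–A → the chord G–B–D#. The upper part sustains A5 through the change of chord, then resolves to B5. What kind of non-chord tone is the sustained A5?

A5 is a retardation.

The harmony at that moment is G augmented triad (G, B, D#); A5 is not a chord tone.
It is held over (the same pitch as the preceding A5) and left by step up to B5.
Held over from the previous chord and resolving up by step — a retardation.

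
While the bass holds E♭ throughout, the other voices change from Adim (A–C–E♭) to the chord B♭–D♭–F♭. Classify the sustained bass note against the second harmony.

Pedal tone (pedal point).

The harmony at that moment is B♭ diminished triad (B♭, D♭, F♭); E♭ is not a chord tone.
It is held over (the same pitch as the preceding E♭) and then sustained as the same pitch into the next harmony.
Sustained through a change of harmony — a pedal tone.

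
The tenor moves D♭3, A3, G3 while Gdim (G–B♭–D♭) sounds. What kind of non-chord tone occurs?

The harmony at that moment is G diminished triad (G, B♭, D♭); A3 is not a chord tone.
It is approached by leap up from D♭3 and left by step down to G3.
Leap in, step out — an appoggiatura.

A3 is an appoggiatura.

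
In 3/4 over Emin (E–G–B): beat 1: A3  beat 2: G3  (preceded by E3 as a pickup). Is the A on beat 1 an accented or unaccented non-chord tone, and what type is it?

Accented appoggiatura.

The harmony at that moment is E minor triad (E, G, B); A3 is not a chord tone.
It is approached by leap up from E3 and left by step down to G3.
Leap in, step out — an appoggiatura.
It falls on the downbeat, so it is accented.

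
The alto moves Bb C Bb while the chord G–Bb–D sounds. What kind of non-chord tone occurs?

The harmony at that moment is G minor triad (G, Bb, D); C is not a chord tone.
It is approached by step up from Bb and left by step down to Bb.
Step away and step back to the same note — a neighbor tone (upper neighbor).

C is a neighbor tone.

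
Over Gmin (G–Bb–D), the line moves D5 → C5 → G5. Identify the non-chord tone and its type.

C5 is an escape tone.

The harmony at that moment is G minor triad (G, Bb, D); C5 is not a chord tone.
It is approached by step down from D5 and left by leap up to G5.
Step in, leap out — an escape tone.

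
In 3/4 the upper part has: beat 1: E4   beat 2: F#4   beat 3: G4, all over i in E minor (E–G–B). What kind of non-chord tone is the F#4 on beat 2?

The harmony at that moment is E minor triad (E, G, B); F#4 is not a chord tone.
It is approached by step up from E4 and left by step up to G4.
Step in, step out in the same direction — a passing tone.

Passing tone.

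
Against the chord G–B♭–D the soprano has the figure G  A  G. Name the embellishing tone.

The harmony at that moment is G minor triad (G, B♭, D); A is not a chord tone.
It is approached by step up from G and left by step down to G.
Step away and step back to the same note — a neighbor tone (upper neighbor).

A is a neighbor tone.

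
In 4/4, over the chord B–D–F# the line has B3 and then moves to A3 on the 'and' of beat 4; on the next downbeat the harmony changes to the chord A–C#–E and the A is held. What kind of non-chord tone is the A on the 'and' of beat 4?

Anticipation.

The harmony at that moment is B minor triad (B, D, F#); A3 is not a chord tone.
It is approached by step down from B3 and then sustained as the same pitch into the next harmony.
Arriving early and becoming a chord tone when the harmony changes — an anticipation.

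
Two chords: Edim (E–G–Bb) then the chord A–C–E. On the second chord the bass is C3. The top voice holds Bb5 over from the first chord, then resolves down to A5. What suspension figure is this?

7–6 suspension.

At the second chord the bass is C3. The suspended Bb5 lies a seventh above the bass; after resolving down by step to A5, the interval above the bass becomes a sixth.
Suspension figures are named by those two intervals: 7–6.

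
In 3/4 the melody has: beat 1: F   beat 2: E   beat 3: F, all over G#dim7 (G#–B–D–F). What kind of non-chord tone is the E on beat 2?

The harmony at that moment is G# diminished seventh chord (G#, B, D, F); E is not a chord tone.
It is approached by step down from F and left by step up to F.
Step away and step back to the same note — a neighbor tone (lower neighbor).

Lower neighbor tone.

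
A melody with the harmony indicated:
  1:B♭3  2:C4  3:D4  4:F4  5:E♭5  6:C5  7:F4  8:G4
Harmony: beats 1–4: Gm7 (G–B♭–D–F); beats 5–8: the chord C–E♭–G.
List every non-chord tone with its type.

The harmony at that moment is G minor seventh chord (G, B♭, D, F); C4 is not a chord tone.
It is approached by step up from B♭3 and left by step up to D4.
Step in, step out in the same direction — a passing tone.
The harmony at that moment is C minor triad (C, E♭, G); F4 is not a chord tone.
It is approached by leap down from C5 and left by step up to G4.
Leap in, step out — an appoggiatura.

C4 (beat 2) — passing tone; F4 (beat 7) — appoggiatura.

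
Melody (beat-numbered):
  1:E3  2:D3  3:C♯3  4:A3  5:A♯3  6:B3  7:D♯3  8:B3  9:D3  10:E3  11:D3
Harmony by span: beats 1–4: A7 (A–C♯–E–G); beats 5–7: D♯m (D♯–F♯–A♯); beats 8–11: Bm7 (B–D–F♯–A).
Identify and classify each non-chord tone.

The harmony at that moment is A dominant seventh chord (A, C♯, E, G); D3 is not a chord tone.
It is approached by step down from E3 and left by step down to C♯3.
Step in, step out in the same direction — a passing tone.
The harmony at that moment is D♯ minor triad (D♯, F♯, A♯); B3 is not a chord tone.
It is approached by step up from A♯3 and left by leap down to D♯3.
Step in, leap out — an escape tone.
The harmony at that moment is B minor seventh chord (B, D, F♯, A); E3 is not a chord tone.
It is approached by step up from D3 and left by step down to D3.
Step away and step back to the same note — a neighbor tone (upper neighbor).

D3 (beat 2) — passing tone; B3 (beat 6) — escape tone; E3 (beat 10) — neighbor tone.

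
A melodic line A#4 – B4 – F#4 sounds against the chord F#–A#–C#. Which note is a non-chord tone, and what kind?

The harmony at that moment is F# major triad (F#, A#, C#); B4 is not a chord tone.
It is approached by step up from A#4 and left by leap down to F#4.
Step in, leap out — an escape tone.

B4 is an escape tone.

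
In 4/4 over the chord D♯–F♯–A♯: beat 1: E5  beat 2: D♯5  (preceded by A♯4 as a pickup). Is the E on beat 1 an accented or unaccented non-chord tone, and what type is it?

Accented appoggiatura.

The harmony at that moment is D♯ minor triad (D♯, F♯, A♯); E5 is not a chord tone.
It is approached by leap up from A♯4 and left by step down to D♯5.
Leap in, step out — an appoggiatura.
It falls on the downbeat, so it is accented.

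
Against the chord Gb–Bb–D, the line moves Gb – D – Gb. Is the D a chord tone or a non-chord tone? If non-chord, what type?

Chord tone (the fifth of Gb augmented triad).

Gb augmented triad contains Gb, Bb, D; D is the fifth, so it is a chord tone.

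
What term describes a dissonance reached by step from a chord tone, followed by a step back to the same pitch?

Approach: by step. Departure: by step in the opposite direction, back to the starting pitch.
Stepwise on both sides but reversing to return to the same chord tone — a neighbor tone. (Had it continued onward in the same direction it would be a passing tone instead.)

Neighbor tone.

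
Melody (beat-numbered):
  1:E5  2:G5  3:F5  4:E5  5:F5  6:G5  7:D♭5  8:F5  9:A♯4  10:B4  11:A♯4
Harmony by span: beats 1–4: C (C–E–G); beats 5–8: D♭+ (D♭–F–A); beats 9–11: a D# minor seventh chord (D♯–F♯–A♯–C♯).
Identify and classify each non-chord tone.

The harmony at that moment is C major triad (C, E, G); F5 is not a chord tone.
It is approached by step down from G5 and left by step down to E5.
Step in, step out in the same direction — a passing tone.
The harmony at that moment is D♭ augmented triad (D♭, F, A); G5 is not a chord tone.
It is approached by step up from F5 and left by leap down to D♭5.
Step in, leap out — an escape tone.
The harmony at that moment is D♯ minor seventh chord (D♯, F♯, A♯, C♯); B4 is not a chord tone.
It is approached by step up from A♯4 and left by step down to A♯4.
Step away and step back to the same note — a neighbor tone (upper neighbor).

F5 (beat 3) — passing tone; G5 (beat 6) — escape tone; B4 (beat 10) — neighbor tone.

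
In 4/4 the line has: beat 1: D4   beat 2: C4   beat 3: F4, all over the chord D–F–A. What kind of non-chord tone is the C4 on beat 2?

The harmony at that moment is D minor triad (D, F, A); C4 is not a chord tone.
It is approached by step down from D4 and left by leap up to F4.
Step in, leap out, on a weak beat — an escape tone.

Escape tone.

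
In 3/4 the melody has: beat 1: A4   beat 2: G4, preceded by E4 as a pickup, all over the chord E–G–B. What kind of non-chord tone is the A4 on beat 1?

Appoggiatura.

The harmony at that moment is E minor triad (E, G, B); A4 is not a chord tone.
It is approached by leap up from E4 and left by step down to G4.
Leap in, step out, metrically accented — an appoggiatura.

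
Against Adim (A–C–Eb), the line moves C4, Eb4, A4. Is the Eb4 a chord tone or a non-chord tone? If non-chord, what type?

A diminished triad contains A, C, Eb; Eb is the fifth, so it is a chord tone.

Chord tone (the fifth of A diminished triad).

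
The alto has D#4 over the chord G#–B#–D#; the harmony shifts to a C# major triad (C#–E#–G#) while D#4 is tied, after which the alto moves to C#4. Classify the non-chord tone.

D#4 is a suspension.

The harmony at that moment is C# major triad (C#, E#, G#); D#4 is not a chord tone.
It is held over (the same pitch as the preceding D#4) and left by step down to C#4.
Held over from the previous chord and resolving down by step — a suspension.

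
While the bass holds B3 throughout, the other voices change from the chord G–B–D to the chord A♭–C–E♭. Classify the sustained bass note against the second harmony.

Pedal tone (pedal point).

The harmony at that moment is A♭ major triad (A♭, C, E♭); B3 is not a chord tone.
It is held over (the same pitch as the preceding B3) and then sustained as the same pitch into the next harmony.
Sustained through a change of harmony — a pedal tone.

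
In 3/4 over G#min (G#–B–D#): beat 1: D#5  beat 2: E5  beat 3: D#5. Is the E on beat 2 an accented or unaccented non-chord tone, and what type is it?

The harmony at that moment is G# minor triad (G#, B, D#); E5 is not a chord tone.
It is approached by step up from D#5 and left by step down to D#5.
Step away and step back to the same note — a neighbor tone (upper neighbor).
It falls on a weak beat, so it is unaccented.

Unaccented neighbor tone.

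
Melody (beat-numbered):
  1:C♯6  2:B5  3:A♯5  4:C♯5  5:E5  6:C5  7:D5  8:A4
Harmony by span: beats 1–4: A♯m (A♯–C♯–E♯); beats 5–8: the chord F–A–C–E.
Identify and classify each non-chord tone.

The harmony at that moment is A♯ minor triad (A♯, C♯, E♯); B5 is not a chord tone.
It is approached by step down from C♯6 and left by step down to A♯5.
Step in, step out in the same direction — a passing tone.
The harmony at that moment is F major seventh chord (F, A, C, E); D5 is not a chord tone.
It is approached by step up from C5 and left by leap down to A4.
Step in, leap out — an escape tone.

B5 (beat 2) — passing tone; D5 (beat 7) — escape tone.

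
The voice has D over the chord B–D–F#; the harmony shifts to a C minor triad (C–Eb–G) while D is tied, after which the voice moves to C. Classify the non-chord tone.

D is a suspension.

The harmony at that moment is C minor triad (C, Eb, G); D is not a chord tone.
It is held over (the same pitch as the preceding D) and left by step down to C.
Held over from the previous chord and resolving down by step — a suspension.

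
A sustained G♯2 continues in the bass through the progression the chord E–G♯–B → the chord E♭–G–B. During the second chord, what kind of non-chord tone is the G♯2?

The harmony at that moment is E♭ augmented triad (E♭, G, B); G♯2 is not a chord tone.
It is held over (the same pitch as the preceding G♯2) and then sustained as the same pitch into the next harmony.
Sustained through a change of harmony — a pedal tone.

Pedal tone (pedal point).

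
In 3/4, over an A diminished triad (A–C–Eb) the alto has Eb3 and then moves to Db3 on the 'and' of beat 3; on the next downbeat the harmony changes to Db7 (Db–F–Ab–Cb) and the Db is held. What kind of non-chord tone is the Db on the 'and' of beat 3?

Anticipation.

The harmony at that moment is A diminished triad (A, C, Eb); Db3 is not a chord tone.
It is approached by step down from Eb3 and then sustained as the same pitch into the next harmony.
Arriving early and becoming a chord tone when the harmony changes — an anticipation.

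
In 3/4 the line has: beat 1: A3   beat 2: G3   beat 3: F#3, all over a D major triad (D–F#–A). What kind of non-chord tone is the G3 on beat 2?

The harmony at that moment is D major triad (D, F#, A); G3 is not a chord tone.
It is approached by step down from A3 and left by step down to F#3.
Step in, step out in the same direction — a passing tone.

Passing tone.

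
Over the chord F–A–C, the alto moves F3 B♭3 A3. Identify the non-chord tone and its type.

The harmony at that moment is F major triad (F, A, C); B♭3 is not a chord tone.
It is approached by leap up from F3 and left by step down to A3.
Leap in, step out — an appoggiatura.

B♭3 is an appoggiatura.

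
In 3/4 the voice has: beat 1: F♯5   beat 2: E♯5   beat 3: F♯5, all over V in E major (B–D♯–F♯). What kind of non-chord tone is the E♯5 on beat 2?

The harmony at that moment is B major triad (B, D♯, F♯); E♯5 is not a chord tone.
It is approached by step down from F♯5 and left by step up to F♯5.
Step away and step back to the same note — a neighbor tone (lower neighbor).

Lower neighbor tone.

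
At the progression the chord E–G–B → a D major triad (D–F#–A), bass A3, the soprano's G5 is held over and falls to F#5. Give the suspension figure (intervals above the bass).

At the second chord the bass is A3. The suspended G5 lies a seventh above the bass; after resolving down by step to F#5, the interval above the bass becomes a sixth.
Suspension figures are named by those two intervals: 7–6.

7–6 suspension.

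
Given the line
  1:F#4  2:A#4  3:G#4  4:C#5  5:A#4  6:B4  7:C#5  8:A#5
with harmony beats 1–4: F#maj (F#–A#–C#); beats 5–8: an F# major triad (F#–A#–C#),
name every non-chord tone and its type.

The harmony at that moment is F# major triad (F#, A#, C#); G#4 is not a chord tone.
It is approached by step down from A#4 and left by leap up to C#5.
Step in, leap out — an escape tone.
The harmony at that moment is F# major triad (F#, A#, C#); B4 is not a chord tone.
It is approached by step up from A#4 and left by step up to C#5.
Step in, step out in the same direction — a passing tone.

G#4 (beat 3) — escape tone; B4 (beat 6) — passing tone.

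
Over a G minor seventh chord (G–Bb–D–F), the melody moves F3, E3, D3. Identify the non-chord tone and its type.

E3 is a passing tone.

The harmony at that moment is G minor seventh chord (G, Bb, D, F); E3 is not a chord tone.
It is approached by step down from F3 and left by step down to D3.
Step in, step out in the same direction — a passing tone.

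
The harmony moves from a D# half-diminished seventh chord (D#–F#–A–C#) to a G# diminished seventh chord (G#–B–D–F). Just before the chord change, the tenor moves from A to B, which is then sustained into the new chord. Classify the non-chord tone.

The harmony at that moment is D# half-diminished seventh chord (D#, F#, A, C#); B is not a chord tone.
It is approached by step up from A and then sustained as the same pitch into the next harmony.
Arriving early and becoming a chord tone when the harmony changes — an anticipation.

B is an anticipation.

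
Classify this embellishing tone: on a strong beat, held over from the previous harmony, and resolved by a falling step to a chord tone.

Approach: by preparation — the pitch is first a chord tone, then held (tied or repeated) while the harmony changes under it. Departure: down by step. Metric position: strong.
A prepared dissonance that resolves downward by step — a suspension. (The same figure resolving upward would be a retardation.)

Suspension.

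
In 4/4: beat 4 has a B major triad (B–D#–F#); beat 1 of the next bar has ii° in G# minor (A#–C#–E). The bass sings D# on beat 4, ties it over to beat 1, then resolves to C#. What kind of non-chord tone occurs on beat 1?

Suspension.

The harmony at that moment is A# diminished triad (A#, C#, E); D# is not a chord tone.
It is held over (the same pitch as the preceding D#) and left by step down to C#.
Held over from the previous chord and resolving down by step — a suspension.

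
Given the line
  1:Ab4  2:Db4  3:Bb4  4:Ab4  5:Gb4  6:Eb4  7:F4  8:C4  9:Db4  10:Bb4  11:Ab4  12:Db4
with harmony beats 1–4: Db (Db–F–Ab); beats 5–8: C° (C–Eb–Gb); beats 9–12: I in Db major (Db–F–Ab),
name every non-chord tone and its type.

The harmony at that moment is Db major triad (Db, F, Ab); Bb4 is not a chord tone.
It is approached by leap up from Db4 and left by step down to Ab4.
Leap in, step out — an appoggiatura.
The harmony at that moment is C diminished triad (C, Eb, Gb); F4 is not a chord tone.
It is approached by step up from Eb4 and left by leap down to C4.
Step in, leap out — an escape tone.
The harmony at that moment is Db major triad (Db, F, Ab); Bb4 is not a chord tone.
It is approached by leap up from Db4 and left by step down to Ab4.
Leap in, step out — an appoggiatura.

Bb4 (beat 3) — appoggiatura; F4 (beat 7) — escape tone; Bb4 (beat 10) — appoggiatura.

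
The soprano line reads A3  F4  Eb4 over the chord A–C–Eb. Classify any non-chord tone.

The harmony at that moment is A diminished triad (A, C, Eb); F4 is not a chord tone.
It is approached by leap up from A3 and left by step down to Eb4.
Leap in, step out — an appoggiatura.

F4 is an appoggiatura.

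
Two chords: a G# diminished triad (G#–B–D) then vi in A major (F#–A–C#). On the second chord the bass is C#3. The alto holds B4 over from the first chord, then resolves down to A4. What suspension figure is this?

At the second chord the bass is C#3. The suspended B4 lies a seventh above the bass; after resolving down by step to A4, the interval above the bass becomes a sixth.
Suspension figures are named by those two intervals: 7–6.

7–6 suspension.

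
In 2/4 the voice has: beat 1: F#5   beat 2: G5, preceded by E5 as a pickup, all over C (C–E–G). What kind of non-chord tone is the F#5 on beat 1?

Passing tone.

The harmony at that moment is C major triad (C, E, G); F#5 is not a chord tone.
It is approached by step up from E5 and left by step up to G5.
Step in, step out in the same direction — a passing tone.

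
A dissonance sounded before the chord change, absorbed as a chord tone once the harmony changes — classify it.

Approach: ahead of the chord change (typically by step), so it is dissonant against the current harmony. Departure: none — the same pitch is restated or held and is a chord tone of the new harmony.
Dissonant first, consonant once the harmony catches up: the note simply arrives early — an anticipation. (The reverse timing, consonant first and dissonant after the change, would be a suspension or retardation.)

Anticipation.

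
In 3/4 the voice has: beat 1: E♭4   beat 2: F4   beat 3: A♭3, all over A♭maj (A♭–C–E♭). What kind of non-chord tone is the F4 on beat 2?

Escape tone.

The harmony at that moment is A♭ major triad (A♭, C, E♭); F4 is not a chord tone.
It is approached by step up from E♭4 and left by leap down to A♭3.
Step in, leap out, on a weak beat — an escape tone.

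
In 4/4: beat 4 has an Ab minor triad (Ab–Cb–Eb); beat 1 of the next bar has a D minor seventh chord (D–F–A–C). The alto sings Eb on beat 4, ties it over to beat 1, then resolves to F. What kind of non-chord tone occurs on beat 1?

The harmony at that moment is D minor seventh chord (D, F, A, C); Eb is not a chord tone.
It is held over (the same pitch as the preceding Eb) and left by step up to F.
Held over from the previous chord and resolving up by step — a retardation.

Retardation.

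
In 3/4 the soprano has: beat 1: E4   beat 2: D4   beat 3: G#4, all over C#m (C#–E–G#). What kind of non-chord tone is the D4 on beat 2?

Escape tone.

The harmony at that moment is C# minor triad (C#, E, G#); D4 is not a chord tone.
It is approached by step down from E4 and left by leap up to G#4.
Step in, leap out, on a weak beat — an escape tone.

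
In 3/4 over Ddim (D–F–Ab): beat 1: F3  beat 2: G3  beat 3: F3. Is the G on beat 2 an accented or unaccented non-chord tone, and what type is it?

Unaccented neighbor tone.

The harmony at that moment is D diminished triad (D, F, Ab); G3 is not a chord tone.
It is approached by step up from F3 and left by step down to F3.
Step away and step back to the same note — a neighbor tone (upper neighbor).
It falls on a weak beat, so it is unaccented.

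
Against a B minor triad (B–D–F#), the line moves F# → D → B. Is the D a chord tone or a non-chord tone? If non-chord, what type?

B minor triad contains B, D, F#; D is the third, so it is a chord tone.

Chord tone (the third of B minor triad).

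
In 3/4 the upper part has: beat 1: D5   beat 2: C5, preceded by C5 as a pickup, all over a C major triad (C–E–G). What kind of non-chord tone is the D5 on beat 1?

Upper neighbor tone.

The harmony at that moment is C major triad (C, E, G); D5 is not a chord tone.
It is approached by step up from C5 and left by step down to C5.
Step away and step back to the same note — a neighbor tone (upper neighbor).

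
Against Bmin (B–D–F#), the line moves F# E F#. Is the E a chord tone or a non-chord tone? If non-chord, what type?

Non-chord tone — a neighbor tone.

The harmony at that moment is B minor triad (B, D, F#); E is not a chord tone.
It is approached by step down from F# and left by step up to F#.
Step away and step back to the same note — a neighbor tone (lower neighbor).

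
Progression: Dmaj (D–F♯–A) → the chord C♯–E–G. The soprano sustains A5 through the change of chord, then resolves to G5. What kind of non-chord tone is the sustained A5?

The harmony at that moment is C♯ diminished triad (C♯, E, G); A5 is not a chord tone.
It is held over (the same pitch as the preceding A5) and left by step down to G5.
Held over from the previous chord and resolving down by step — a suspension.

A5 is a suspension.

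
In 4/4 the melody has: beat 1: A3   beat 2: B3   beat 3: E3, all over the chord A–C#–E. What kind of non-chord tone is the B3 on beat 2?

Escape tone.

The harmony at that moment is A major triad (A, C#, E); B3 is not a chord tone.
It is approached by step up from A3 and left by leap down to E3.
Step in, leap out, on a weak beat — an escape tone.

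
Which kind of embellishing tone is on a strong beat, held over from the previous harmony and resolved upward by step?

Retardation.

Approach: by preparation — the pitch is first a chord tone, then held (tied or repeated) while the harmony changes under it. Departure: up by step. Metric position: strong.
A prepared dissonance that resolves upward by step — a retardation. (The same figure resolving downward would be a suspension.)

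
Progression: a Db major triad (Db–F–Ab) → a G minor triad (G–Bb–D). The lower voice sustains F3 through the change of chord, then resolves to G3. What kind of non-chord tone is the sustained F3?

The harmony at that moment is G minor triad (G, Bb, D); F3 is not a chord tone.
It is held over (the same pitch as the preceding F3) and left by step up to G3.
Held over from the previous chord and resolving up by step — a retardation.

F3 is a retardation.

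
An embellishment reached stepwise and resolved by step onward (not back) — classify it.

Passing tone.

Approach: by step. Departure: by step, continuing in the same direction.
Stepwise on both sides with no change of direction means the note fills in the space between two different chord tones — a passing tone. (Had it turned back to its starting note it would be a neighbor tone instead.)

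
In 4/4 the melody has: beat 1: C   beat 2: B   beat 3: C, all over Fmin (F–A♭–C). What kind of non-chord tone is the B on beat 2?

Lower neighbor tone.

The harmony at that moment is F minor triad (F, A♭, C); B is not a chord tone.
It is approached by step down from C and left by step up to C.
Step away and step back to the same note — a neighbor tone (lower neighbor).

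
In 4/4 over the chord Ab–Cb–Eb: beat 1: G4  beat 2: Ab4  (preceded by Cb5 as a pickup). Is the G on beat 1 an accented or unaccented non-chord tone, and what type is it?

Accented appoggiatura.

The harmony at that moment is Ab minor triad (Ab, Cb, Eb); G4 is not a chord tone.
It is approached by leap down from Cb5 and left by step up to Ab4.
Leap in, step out — an appoggiatura.
It falls on the downbeat, so it is accented.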